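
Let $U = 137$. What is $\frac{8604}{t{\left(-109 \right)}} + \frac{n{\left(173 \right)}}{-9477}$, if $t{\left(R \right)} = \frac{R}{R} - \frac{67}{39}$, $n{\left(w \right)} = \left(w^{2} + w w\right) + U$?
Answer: $- \frac{61187386}{5103} \approx -11990.0$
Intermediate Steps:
$n{\left(w \right)} = 137 + 2 w^{2}$ ($n{\left(w \right)} = \left(w^{2} + w w\right) + 137 = \left(w^{2} + w^{2}\right) + 137 = 2 w^{2} + 137 = 137 + 2 w^{2}$)
$t{\left(R \right)} = - \frac{28}{39}$ ($t{\left(R \right)} = 1 - \frac{67}{39} = - \frac{28}{39}$)
$\frac{8604}{t{\left(-109 \right)}} + \frac{n{\left(173 \right)}}{-9477} = \frac{8604}{- \frac{28}{39}} + \frac{137 + 2 \cdot 173^{2}}{-9477} = 8604 \left(- \frac{39}{28}\right) + \left(137 + 2 \cdot 29929\right) \left(- \frac{1}{9477}\right) = - \frac{83889}{7} + \left(137 + 59858\right) \left(- \frac{1}{9477}\right) = - \frac{83889}{7} + 59995 \left(- \frac{1}{9477}\right) = - \frac{83889}{7} - \frac{4615}{729} = - \frac{61187386}{5103}$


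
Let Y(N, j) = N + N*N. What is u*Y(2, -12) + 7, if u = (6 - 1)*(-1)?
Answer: -23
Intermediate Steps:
Y(N, j) = N + N**2
u = -5 (u = 5*(-1) = -5)
u*Y(2, -12) + 7 = -10*(1 + 2) + 7 = -10*3 + 7 = -5*6 + 7 = -30 + 7 = -23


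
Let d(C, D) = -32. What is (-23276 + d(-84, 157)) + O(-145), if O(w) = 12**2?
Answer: -23164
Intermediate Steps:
O(w) = 144
(-23276 + d(-84, 157)) + O(-145) = (-23276 - 32) + 144 = -23308 + 144 = -23164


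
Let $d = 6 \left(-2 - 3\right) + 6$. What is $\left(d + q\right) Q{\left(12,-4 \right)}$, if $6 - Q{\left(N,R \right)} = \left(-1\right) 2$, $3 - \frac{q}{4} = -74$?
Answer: $2272$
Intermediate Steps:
$q = 308$ ($q = 12 - -296 = 12 + 296 = 308$)
$Q{\left(N,R \right)} = 8$ ($Q{\left(N,R \right)} = 6 - \left(-1\right) 2 = 6 - -2 = 6 + 2 = 8$)
$d = -24$ ($d = 6 \left(-5\right) + 6 = -30 + 6 = -24$)
$\left(d + q\right) Q{\left(12,-4 \right)} = \left(-24 + 308\right) 8 = 284 \cdot 8 = 2272$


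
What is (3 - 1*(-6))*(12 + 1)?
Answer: 117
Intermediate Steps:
(3 - 1*(-6))*(12 + 1) = (3 + 6)*13 = 9*13 = 117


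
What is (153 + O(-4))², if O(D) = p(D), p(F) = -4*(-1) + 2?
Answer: 25281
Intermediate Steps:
p(F) = 6 (p(F) = 4 + 2 = 6)
O(D) = 6
(153 + O(-4))² = (153 + 6)² = 159² = 25281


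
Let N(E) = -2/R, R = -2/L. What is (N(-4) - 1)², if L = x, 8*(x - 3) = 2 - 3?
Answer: 225/64 ≈ 3.5156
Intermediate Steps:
x = 23/8 (x = 3 + (2 - 3)/8 = 3 + (⅛)*(-1) = 3 - ⅛ = 23/8 ≈ 2.8750)
L = 23/8 ≈ 2.8750
R = -16/23 (R = -2/23/8 = -2*8/23 = -16/23 ≈ -0.69565)
N(E) = 23/8 (N(E) = -2/(-16/23) = -2*(-23/16) = 23/8)
(N(-4) - 1)² = (23/8 - 1)² = (15/8)² = 225/64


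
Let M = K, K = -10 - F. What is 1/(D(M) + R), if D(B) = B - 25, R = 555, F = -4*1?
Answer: 1/524 ≈ 0.0019084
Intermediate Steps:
F = -4
K = -6 (K = -10 - 1*(-4) = -10 + 4 = -6)
M = -6
D(B) = -25 + B
1/(D(M) + R) = 1/((-25 - 6) + 555) = 1/(-31 + 555) = 1/524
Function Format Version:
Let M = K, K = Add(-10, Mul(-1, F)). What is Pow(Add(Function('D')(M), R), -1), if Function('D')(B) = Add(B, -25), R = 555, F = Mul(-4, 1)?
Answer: Rational(1, 524) ≈ 0.0019084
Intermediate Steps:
F = -4
K = -6 (K = Add(-10, Mul(-1, -4)) = Add(-10, 4) = -6)
M = -6
Function('D')(B) = Add(-25, B)
Pow(Add(Function('D')(M), R), -1) = Pow(Add(Add(-25, -6), 555), -1) = Pow(Add(-31, 555), -1) = Pow(524, -1) = Rational(1, 524)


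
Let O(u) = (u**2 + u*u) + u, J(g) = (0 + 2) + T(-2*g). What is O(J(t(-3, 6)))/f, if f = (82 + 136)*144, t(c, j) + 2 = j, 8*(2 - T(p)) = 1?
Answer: 1085/1004544 ≈ 0.0010801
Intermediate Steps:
T(p) = 15/8 (T(p) = 2 - 1/8*1 = 2 - 1/8 = 15/8)
t(c, j) = -2 + j
J(g) = 31/8 (J(g) = (0 + 2) + 15/8 = 2 + 15/8 = 31/8)
O(u) = u + 2*u**2 (O(u) = (u**2 + u**2) + u = 2*u**2 + u = u + 2*u**2)
f = 31392 (f = 218*144 = 31392)
O(J(t(-3, 6)))/f = (31*(1 + 2*(31/8))/8)/31392 = (31*(1 + 31/4)/8)*(1/31392) = ((31/8)*(35/4))*(1/31392) = (1085/32)*(1/31392) = 1085/1004544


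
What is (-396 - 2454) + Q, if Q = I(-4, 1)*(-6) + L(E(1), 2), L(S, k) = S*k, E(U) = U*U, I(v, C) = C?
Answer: -2854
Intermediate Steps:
E(U) = U²
Q = -4 (Q = 1*(-6) + 1²*2 = -6 + 1*2 = -6 + 2 = -4)
(-396 - 2454) + Q = (-396 - 2454) - 4 = -2850 - 4 = -2854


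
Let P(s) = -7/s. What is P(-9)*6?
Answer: 14/3 ≈ 4.6667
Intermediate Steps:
P(-9)*6 = -7/(-9)*6 = -7*(-⅑)*6 = (7/9)*6 = 14/3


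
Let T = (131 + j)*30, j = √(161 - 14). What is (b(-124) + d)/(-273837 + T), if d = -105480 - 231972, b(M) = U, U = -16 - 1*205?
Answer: 30380102137/24283218783 + 23637110*√3/24283218783 ≈ 1.2528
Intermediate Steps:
U = -221 (U = -16 - 205 = -221)
b(M) = -221
j = 7*√3 (j = √147 = 7*√3 ≈ 12.124)
T = 3930 + 210*√3 (T = (131 + 7*√3)*30 = 3930 + 210*√3 ≈ 4293.7)
d = -337452
(b(-124) + d)/(-273837 + T) = (-221 - 337452)/(-273837 + (3930 + 210*√3)) = -337673/(-269907 + 210*√3)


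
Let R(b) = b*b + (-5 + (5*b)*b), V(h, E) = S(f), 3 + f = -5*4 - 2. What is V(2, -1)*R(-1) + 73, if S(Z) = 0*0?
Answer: 73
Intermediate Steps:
f = -25 (f = -3 + (-5*4 - 2) = -3 + (-20 - 2) = -3 - 22 = -25)
S(Z) = 0
V(h, E) = 0
R(b) = -5 + 6*b² (R(b) = b² + (-5 + 5*b²) = -5 + 6*b²)
V(2, -1)*R(-1) + 73 = 0*(-5 + 6*(-1)²) + 73 = 0*(-5 + 6*1) + 73 = 0*(-5 + 6) + 73 = 0*1 + 73 = 0 + 73 = 73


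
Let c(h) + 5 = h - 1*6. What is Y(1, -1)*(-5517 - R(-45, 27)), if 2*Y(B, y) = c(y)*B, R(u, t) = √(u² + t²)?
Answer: 33102 + 54*√34 ≈ 33417.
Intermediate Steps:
R(u, t) = √(t² + u²)
c(h) = -11 + h (c(h) = -5 + (h - 1*6) = -5 + (h - 6) = -5 + (-6 + h) = -11 + h)
Y(B, y) = B*(-11 + y)/2 (Y(B, y) = ((-11 + y)*B)/2 = (B*(-11 + y))/2 = B*(-11 + y)/2)
Y(1, -1)*(-5517 - R(-45, 27)) = ((½)*1*(-11 - 1))*(-5517 - √(27² + (-45)²)) = ((½)*1*(-12))*(-5517 - √(729 + 2025)) = -6*(-5517 - √2754) = -6*(-5517 - 9*√34) = 33102 + 54*√34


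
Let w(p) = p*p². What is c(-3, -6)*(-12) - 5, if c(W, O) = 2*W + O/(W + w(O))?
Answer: 4867/73 ≈ 66.671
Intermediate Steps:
w(p) = p³
c(W, O) = 2*W + O/(W + O³)
c(-3, -6)*(-12) - 5 = ((-6 + 2*(-3)² + 2*(-3)*(-6)³)/(-3 + (-6)³))*(-12) - 5 = ((-6 + 2*9 + 2*(-3)*(-216))/(-3 - 216))*(-12) - 5 = ((-6 + 18 + 1296)/(-219))*(-12) - 5 = -1/219*1308*(-12) - 5 = -436/73*(-12) - 5 = 5232/73 - 5 = 4867/73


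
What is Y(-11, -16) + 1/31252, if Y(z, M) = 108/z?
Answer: -3375205/343772 ≈ -9.8181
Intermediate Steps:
Y(-11, -16) + 1/31252 = 108/(-11) + 1/31252 = 108*(-1/11) + 1/31252 = -108/11 + 1/31252 = -3375205/343772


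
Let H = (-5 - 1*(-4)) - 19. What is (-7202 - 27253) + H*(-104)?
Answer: -32375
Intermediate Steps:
H = -20 (H = (-5 + 4) - 19 = -1 - 19 = -20)
(-7202 - 27253) + H*(-104) = (-7202 - 27253) - 20*(-104) = -34455 + 2080 = -32375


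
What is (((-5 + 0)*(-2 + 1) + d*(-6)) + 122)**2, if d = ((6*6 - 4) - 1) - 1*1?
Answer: 2809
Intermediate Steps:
d = 30 (d = ((36 - 4) - 1) - 1 = (32 - 1) - 1 = 31 - 1 = 30)
(((-5 + 0)*(-2 + 1) + d*(-6)) + 122)**2 = (((-5 + 0)*(-2 + 1) + 30*(-6)) + 122)**2 = ((-5*(-1) - 180) + 122)**2 = ((5 - 180) + 122)**2 = (-175 + 122)**2 = (-53)**2 = 2809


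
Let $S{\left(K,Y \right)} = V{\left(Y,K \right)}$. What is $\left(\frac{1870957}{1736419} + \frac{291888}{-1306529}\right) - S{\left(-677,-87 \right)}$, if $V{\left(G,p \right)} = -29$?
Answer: $\frac{67729391319060}{2268681779651} \approx 29.854$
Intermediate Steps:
$S{\left(K,Y \right)} = -29$
$\left(\frac{1870957}{1736419} + \frac{291888}{-1306529}\right) - S{\left(-677,-87 \right)} = \left(\frac{1870957}{1736419} + \frac{291888}{-1306529}\right) - -29 = \left(1870957 \cdot \frac{1}{1736419} + 291888 \left(- \frac{1}{1306529}\right)\right) + 29 = \left(\frac{1870957}{1736419} - \frac{291888}{1306529}\right) + 29 = \frac{1937619709181}{2268681779651} + 29 = \frac{67729391319060}{2268681779651}$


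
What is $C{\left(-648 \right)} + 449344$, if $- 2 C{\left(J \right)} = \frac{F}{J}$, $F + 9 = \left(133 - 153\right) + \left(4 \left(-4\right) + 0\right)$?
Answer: $\frac{64705531}{144} \approx 4.4934 \cdot 10^{5}$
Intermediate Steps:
$F = -45$ ($F = -9 + \left(\left(133 - 153\right) + \left(4 \left(-4\right) + 0\right)\right) = -9 + \left(-20 + \left(-16 + 0\right)\right) = -9 - 36 = -45$)
$C{\left(J \right)} = \frac{45}{2 J}$ ($C{\left(J \right)} = - \frac{\left(-45\right) \frac{1}{J}}{2} = \frac{45}{2 J}$)
$C{\left(-648 \right)} + 449344 = \frac{45}{2 \left(-648\right)} + 449344 = \frac{45}{2} \left(- \frac{1}{648}\right) + 449344 = - \frac{5}{144} + 449344 = \frac{64705531}{144}$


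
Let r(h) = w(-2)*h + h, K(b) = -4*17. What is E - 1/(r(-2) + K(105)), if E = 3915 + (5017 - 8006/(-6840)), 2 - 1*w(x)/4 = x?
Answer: 519375101/58140 ≈ 8933.2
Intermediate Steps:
w(x) = 8 - 4*x
K(b) = -68
r(h) = 17*h (r(h) = (8 - 4*(-2))*h + h = (8 + 8)*h + h = 16*h + h = 17*h)
E = 30551443/3420 (E = 3915 + (5017 - 8006*(-1)/6840) = 3915 + (5017 - 1*(-4003/3420)) = 3915 + (5017 + 4003/3420) = 3915 + 17162143/3420 = 30551443/3420 ≈ 8933.2)
E - 1/(r(-2) + K(105)) = 30551443/3420 - 1/(17*(-2) - 68) = 30551443/3420 - 1/(-34 - 68) = 30551443/3420 - 1/(-102) = 30551443/3420 - 1*(-1/102) = 30551443/3420 + 1/102 = 519375101/58140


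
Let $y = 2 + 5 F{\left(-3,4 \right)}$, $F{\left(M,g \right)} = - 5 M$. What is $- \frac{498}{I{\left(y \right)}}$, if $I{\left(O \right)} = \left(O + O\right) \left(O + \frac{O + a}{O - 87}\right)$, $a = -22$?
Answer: $- \frac{498}{11011} \approx -0.045228$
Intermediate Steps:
$y = 77$ ($y = 2 + 5 \left(\left(-5\right) \left(-3\right)\right) = 2 + 5 \cdot 15 = 2 + 75 = 77$)
$I{\left(O \right)} = 2 O \left(O + \frac{-22 + O}{-87 + O}\right)$ ($I{\left(O \right)} = \left(O + O\right) \left(O + \frac{O - 22}{O - 87}\right) = 2 O \left(O + \frac{-22 + O}{-87 + O}\right)$)
$- \frac{498}{I{\left(y \right)}} = - \frac{498}{2 \cdot 77 \frac{1}{-87 + 77} \left(-22 + 77^{2} - 6622\right)} = - \frac{498}{2 \cdot 77 \frac{1}{-10} \left(-22 + 5929 - 6622\right)} = - \frac{498}{2 \cdot 77 \left(- \frac{1}{10}\right) \left(-715\right)} = - \frac{498}{11011}$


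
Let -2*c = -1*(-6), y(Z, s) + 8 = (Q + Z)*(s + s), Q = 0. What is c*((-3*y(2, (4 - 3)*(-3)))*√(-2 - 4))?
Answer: -180*I*√6 ≈ -440.91*I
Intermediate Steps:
y(Z, s) = -8 + 2*Z*s (y(Z, s) = -8 + (0 + Z)*(s + s) = -8 + Z*(2*s) = -8 + 2*Z*s)
c = -3 (c = -(-1)*(-6)/2 = -½*6 = -3)
c*((-3*y(2, (4 - 3)*(-3)))*√(-2 - 4)) = -3*(-3*(-8 + 2*2*((4 - 3)*(-3))))*√(-2 - 4) = -3*(-3*(-8 + 2*2*(1*(-3))))*√(-6) = -3*(-3*(-8 + 2*2*(-3)))*I*√6 = -3*(-3*(-8 - 12))*I*√6 = -3*(-3*(-20))*I*√6 = -180*I*√6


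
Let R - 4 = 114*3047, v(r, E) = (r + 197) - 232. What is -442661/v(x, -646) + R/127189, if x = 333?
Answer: -56198096053/37902322 ≈ -1482.7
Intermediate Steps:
v(r, E) = -35 + r (v(r, E) = (197 + r) - 232 = -35 + r)
R = 347362 (R = 4 + 114*3047 = 4 + 347358 = 347362)
-442661/v(x, -646) + R/127189 = -442661/(-35 + 333) + 347362/127189 = -442661/298 + 347362*(1/127189) = -442661*1/298 + 347362/127189 = -442661/298 + 347362/127189 = -56198096053/37902322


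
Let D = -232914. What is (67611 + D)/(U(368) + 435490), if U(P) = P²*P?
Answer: -55101/16757174 ≈ -0.0032882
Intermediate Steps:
U(P) = P³
(67611 + D)/(U(368) + 435490) = (67611 - 232914)/(368³ + 435490) = -165303/(49836032 + 435490) = -165303/50271522 = -165303*1/50271522 = -55101/16757174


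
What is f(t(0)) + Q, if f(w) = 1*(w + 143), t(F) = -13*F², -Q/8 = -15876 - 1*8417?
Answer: 194487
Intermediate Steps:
Q = 194344 (Q = -8*(-15876 - 1*8417) = -8*(-15876 - 8417) = -8*(-24293) = 194344)
f(w) = 143 + w (f(w) = 1*(143 + w) = 143 + w)
f(t(0)) + Q = (143 - 13*0²) + 194344 = (143 - 13*0) + 194344 = (143 + 0) + 194344 = 143 + 194344 = 194487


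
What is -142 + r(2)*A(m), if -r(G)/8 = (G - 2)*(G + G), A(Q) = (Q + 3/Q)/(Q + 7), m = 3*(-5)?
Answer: -142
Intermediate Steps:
m = -15
A(Q) = (Q + 3/Q)/(7 + Q)
r(G) = -16*G*(-2 + G) (r(G) = -8*(G - 2)*(G + G) = -8*(-2 + G)*2*G = -16*G*(-2 + G))
-142 + r(2)*A(m) = -142 + (16*2*(2 - 1*2))*((3 + (-15)**2)/((-15)*(7 - 15))) = -142 + (16*2*(2 - 2))*(-1/15*(3 + 225)/(-8)) = -142 + (16*2*0)*(-1/15*(-1/8)*228) = -142 + 0*(19/10) = -142 + 0 = -142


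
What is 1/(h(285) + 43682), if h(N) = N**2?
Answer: 1/124907 ≈ 8.0060e-6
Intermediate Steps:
1/(h(285) + 43682) = 1/(285**2 + 43682) = 1/(81225 + 43682) = 1/124907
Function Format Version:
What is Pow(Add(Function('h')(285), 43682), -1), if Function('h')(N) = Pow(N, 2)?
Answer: Rational(1, 124907) ≈ 8.0060e-6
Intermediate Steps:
Pow(Add(Function('h')(285), 43682), -1) = Pow(Add(Pow(285, 2), 43682), -1) = Pow(Add(81225, 43682), -1) = Pow(124907, -1) = Rational(1, 124907)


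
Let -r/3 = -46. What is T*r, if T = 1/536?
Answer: 69/268 ≈ 0.25746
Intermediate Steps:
T = 1/536 ≈ 0.0018657
r = 138 (r = -3*(-46) = 138)
T*r = (1/536)*138 = 69/268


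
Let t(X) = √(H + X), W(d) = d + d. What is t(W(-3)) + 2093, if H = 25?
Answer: 2093 + √19 ≈ 2097.4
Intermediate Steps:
W(d) = 2*d
t(X) = √(25 + X)
t(W(-3)) + 2093 = √(25 + 2*(-3)) + 2093 = √(25 - 6) + 2093 = √19 + 2093 = 2093 + √19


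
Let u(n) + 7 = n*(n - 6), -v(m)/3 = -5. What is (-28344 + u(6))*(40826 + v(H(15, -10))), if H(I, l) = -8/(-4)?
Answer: -1157883191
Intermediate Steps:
H(I, l) = 2 (H(I, l) = -8*(-1/4) = 2)
v(m) = 15 (v(m) = -3*(-5) = 15)
u(n) = -7 + n*(-6 + n) (u(n) = -7 + n*(n - 6) = -7 + n*(-6 + n))
(-28344 + u(6))*(40826 + v(H(15, -10))) = (-28344 + (-7 + 6**2 - 6*6))*(40826 + 15) = (-28344 + (-7 + 36 - 36))*40841 = (-28344 - 7)*40841 = -28351*40841 = -1157883191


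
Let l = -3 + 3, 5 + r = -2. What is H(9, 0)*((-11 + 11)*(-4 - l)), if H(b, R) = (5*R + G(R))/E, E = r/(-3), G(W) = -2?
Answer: 0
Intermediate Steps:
r = -7 (r = -5 - 2 = -7)
l = 0
E = 7/3 (E = -7/(-3) = -7*(-⅓) = 7/3 ≈ 2.3333)
H(b, R) = -6/7 + 15*R/7 (H(b, R) = (5*R - 2)/(7/3) = (-2 + 5*R)*(3/7) = -6/7 + 15*R/7)
H(9, 0)*((-11 + 11)*(-4 - l)) = (-6/7 + (15/7)*0)*((-11 + 11)*(-4 - 1*0)) = (-6/7 + 0)*(0*(-4 + 0)) = -0*(-4) = -6/7*0 = 0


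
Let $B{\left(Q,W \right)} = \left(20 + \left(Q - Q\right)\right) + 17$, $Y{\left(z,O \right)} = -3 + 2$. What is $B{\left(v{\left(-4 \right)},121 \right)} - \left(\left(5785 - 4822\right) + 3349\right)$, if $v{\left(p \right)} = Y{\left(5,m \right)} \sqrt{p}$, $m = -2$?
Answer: $-4275$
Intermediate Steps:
$Y{\left(z,O \right)} = -1$
$v{\left(p \right)} = - \sqrt{p}$
$B{\left(Q,W \right)} = 37$ ($B{\left(Q,W \right)} = \left(20 + 0\right) + 17 = 20 + 17 = 37$)
$B{\left(v{\left(-4 \right)},121 \right)} - \left(\left(5785 - 4822\right) + 3349\right) = 37 - \left(\left(5785 - 4822\right) + 3349\right) = 37 - \left(963 + 3349\right) = 37 - 4312 = -4275$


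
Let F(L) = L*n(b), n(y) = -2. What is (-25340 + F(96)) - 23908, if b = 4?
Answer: -49440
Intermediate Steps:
F(L) = -2*L (F(L) = L*(-2) = -2*L)
(-25340 + F(96)) - 23908 = (-25340 - 2*96) - 23908 = (-25340 - 192) - 23908 = -25532 - 23908 = -49440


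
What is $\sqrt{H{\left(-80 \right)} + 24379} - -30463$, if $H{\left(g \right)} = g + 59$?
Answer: $30463 + \sqrt{24358} \approx 30619.0$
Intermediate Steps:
$H{\left(g \right)} = 59 + g$
$\sqrt{H{\left(-80 \right)} + 24379} - -30463 = \sqrt{\left(59 - 80\right) + 24379} - -30463 = \sqrt{-21 + 24379} + 30463 = \sqrt{24358} + 30463 = 30463 + \sqrt{24358}$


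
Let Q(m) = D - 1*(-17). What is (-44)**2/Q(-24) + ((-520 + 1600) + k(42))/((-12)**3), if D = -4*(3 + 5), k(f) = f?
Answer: -186791/1440 ≈ -129.72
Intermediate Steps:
D = -32 (D = -4*8 = -32)
Q(m) = -15 (Q(m) = -32 - 1*(-17) = -32 + 17 = -15)
(-44)**2/Q(-24) + ((-520 + 1600) + k(42))/((-12)**3) = (-44)**2/(-15) + ((-520 + 1600) + 42)/((-12)**3) = 1936*(-1/15) + (1080 + 42)/(-1728) = -1936/15 + 1122*(-1/1728) = -1936/15 - 187/288 = -186791/1440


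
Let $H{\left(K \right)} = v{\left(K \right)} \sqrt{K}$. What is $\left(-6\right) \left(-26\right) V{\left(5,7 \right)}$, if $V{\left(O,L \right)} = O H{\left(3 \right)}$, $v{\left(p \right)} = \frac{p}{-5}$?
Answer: $- 468 \sqrt{3} \approx -810.6$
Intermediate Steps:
$v{\left(p \right)} = - \frac{p}{5}$ ($v{\left(p \right)} = p \left(- \frac{1}{5}\right) = - \frac{p}{5}$)
$H{\left(K \right)} = - \frac{K^{\frac{3}{2}}}{5}$ ($H{\left(K \right)} = - \frac{K}{5} \sqrt{K} = - \frac{K^{\frac{3}{2}}}{5}$)
$V{\left(O,L \right)} = - \frac{3 O \sqrt{3}}{5}$ ($V{\left(O,L \right)} = O \left(- \frac{3^{\frac{3}{2}}}{5}\right) = O \left(- \frac{3 \sqrt{3}}{5}\right) = - \frac{3 O \sqrt{3}}{5}$)
$\left(-6\right) \left(-26\right) V{\left(5,7 \right)} = \left(-6\right) \left(-26\right) \left(\left(- \frac{3}{5}\right) 5 \sqrt{3}\right) = 156 \left(- 3 \sqrt{3}\right) = - 468 \sqrt{3}$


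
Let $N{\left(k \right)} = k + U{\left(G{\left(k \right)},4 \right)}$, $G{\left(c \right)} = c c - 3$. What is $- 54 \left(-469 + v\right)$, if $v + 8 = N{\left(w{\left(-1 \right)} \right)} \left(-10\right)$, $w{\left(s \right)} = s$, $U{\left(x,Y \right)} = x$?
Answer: $24138$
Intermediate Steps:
$G{\left(c \right)} = -3 + c^{2}$ ($G{\left(c \right)} = c^{2} - 3 = -3 + c^{2}$)
$N{\left(k \right)} = -3 + k + k^{2}$ ($N{\left(k \right)} = k + \left(-3 + k^{2}\right) = -3 + k + k^{2}$)
$v = 22$ ($v = -8 + \left(-3 - 1 + \left(-1\right)^{2}\right) \left(-10\right) = -8 + \left(-3 - 1 + 1\right) \left(-10\right) = -8 - -30 = -8 + 30 = 22$)
$- 54 \left(-469 + v\right) = - 54 \left(-469 + 22\right) = \left(-54\right) \left(-447\right) = 24138$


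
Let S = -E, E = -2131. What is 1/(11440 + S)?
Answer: 1/13571 ≈ 7.3686e-5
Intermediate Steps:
S = 2131 (S = -1*(-2131) = 2131)
1/(11440 + S) = 1/(11440 + 2131) = 1/13571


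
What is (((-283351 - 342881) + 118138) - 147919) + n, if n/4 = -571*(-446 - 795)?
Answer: 2178431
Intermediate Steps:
n = 2834444 (n = 4*(-571*(-446 - 795)) = 4*(-571*(-1241)) = 4*708611 = 2834444)
(((-283351 - 342881) + 118138) - 147919) + n = (((-283351 - 342881) + 118138) - 147919) + 2834444 = ((-626232 + 118138) - 147919) + 2834444 = (-508094 - 147919) + 2834444 = -656013 + 2834444 = 2178431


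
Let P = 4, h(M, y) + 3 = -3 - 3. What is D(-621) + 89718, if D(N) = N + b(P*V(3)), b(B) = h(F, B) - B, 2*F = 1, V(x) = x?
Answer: 89076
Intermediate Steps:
F = 1/2 (F = (1/2)*1 = 1/2 ≈ 0.50000)
h(M, y) = -9 (h(M, y) = -3 + (-3 - 3) = -3 - 6 = -9)
b(B) = -9 - B
D(N) = -21 + N (D(N) = N + (-9 - 4*3) = N + (-9 - 1*12) = N + (-9 - 12) = N - 21 = -21 + N)
D(-621) + 89718 = (-21 - 621) + 89718 = -642 + 89718 = 89076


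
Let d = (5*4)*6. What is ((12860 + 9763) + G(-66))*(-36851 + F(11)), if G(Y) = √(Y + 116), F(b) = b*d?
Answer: -803817813 - 177655*√2 ≈ -8.0407e+8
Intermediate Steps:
d = 120 (d = 20*6 = 120)
F(b) = 120*b (F(b) = b*120 = 120*b)
G(Y) = √(116 + Y)
((12860 + 9763) + G(-66))*(-36851 + F(11)) = ((12860 + 9763) + √(116 - 66))*(-36851 + 120*11) = (22623 + √50)*(-36851 + 1320) = (22623 + 5*√2)*(-35531) = -803817813 - 177655*√2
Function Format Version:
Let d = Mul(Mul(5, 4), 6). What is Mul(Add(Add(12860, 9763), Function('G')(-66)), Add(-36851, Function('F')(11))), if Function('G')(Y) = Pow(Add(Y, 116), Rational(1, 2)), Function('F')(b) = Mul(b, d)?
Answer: Add(-803817813, Mul(-177655, Pow(2, Rational(1, 2)))) ≈ -8.0407e+8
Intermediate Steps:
d = 120 (d = Mul(20, 6) = 120)
Function('F')(b) = Mul(120, b) (Function('F')(b) = Mul(b, 120) = Mul(120, b))
Function('G')(Y) = Pow(Add(116, Y), Rational(1, 2))
Mul(Add(Add(12860, 9763), Function('G')(-66)), Add(-36851, Function('F')(11))) = Mul(Add(Add(12860, 9763), Pow(Add(116, -66), Rational(1, 2))), Add(-36851, Mul(120, 11))) = Mul(Add(22623, Pow(50, Rational(1, 2))), Add(-36851, 1320)) = Mul(Add(22623, Mul(5, Pow(2, Rational(1, 2)))), -35531) = Add(-803817813, Mul(-177655, Pow(2, Rational(1, 2))))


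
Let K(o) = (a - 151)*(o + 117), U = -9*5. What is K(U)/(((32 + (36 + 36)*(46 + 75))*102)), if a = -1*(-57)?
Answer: -141/18581 ≈ -0.0075884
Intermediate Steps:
a = 57
U = -45
K(o) = -10998 - 94*o (K(o) = (57 - 151)*(o + 117) = -94*(117 + o) = -10998 - 94*o)
K(U)/(((32 + (36 + 36)*(46 + 75))*102)) = (-10998 - 94*(-45))/(((32 + (36 + 36)*(46 + 75))*102)) = (-10998 + 4230)/(((32 + 72*121)*102)) = -6768*1/(102*(32 + 8712)) = -6768/(8744*102) = -6768/891888 = -6768*1/891888 = -141/18581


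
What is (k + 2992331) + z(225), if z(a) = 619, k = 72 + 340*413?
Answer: 3133442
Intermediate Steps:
k = 140492 (k = 72 + 140420 = 140492)
(k + 2992331) + z(225) = (140492 + 2992331) + 619 = 3132823 + 619 = 3133442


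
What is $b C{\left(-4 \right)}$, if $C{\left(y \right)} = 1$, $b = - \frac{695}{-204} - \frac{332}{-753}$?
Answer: $\frac{197021}{51204} \approx 3.8478$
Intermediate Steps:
$b = \frac{197021}{51204}$ ($b = \left(-695\right) \left(- \frac{1}{204}\right) - - \frac{332}{753} = \frac{695}{204} + \frac{332}{753} = \frac{197021}{51204} \approx 3.8478$)
$b C{\left(-4 \right)} = \frac{197021}{51204} \cdot 1 = \frac{197021}{51204}$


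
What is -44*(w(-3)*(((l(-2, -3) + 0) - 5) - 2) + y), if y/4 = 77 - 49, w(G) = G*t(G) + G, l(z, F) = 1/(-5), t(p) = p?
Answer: -15136/5 ≈ -3027.2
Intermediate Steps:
l(z, F) = -⅕
w(G) = G + G² (w(G) = G*G + G = G² + G = G + G²)
y = 112 (y = 4*(77 - 49) = 4*28 = 112)
-44*(w(-3)*(((l(-2, -3) + 0) - 5) - 2) + y) = -44*((-3*(1 - 3))*(((-⅕ + 0) - 5) - 2) + 112) = -44*((-3*(-2))*((-⅕ - 5) - 2) + 112) = -44*(6*(-26/5 - 2) + 112) = -44*(6*(-36/5) + 112) = -44*(-216/5 + 112) = -44*344/5 = -15136/5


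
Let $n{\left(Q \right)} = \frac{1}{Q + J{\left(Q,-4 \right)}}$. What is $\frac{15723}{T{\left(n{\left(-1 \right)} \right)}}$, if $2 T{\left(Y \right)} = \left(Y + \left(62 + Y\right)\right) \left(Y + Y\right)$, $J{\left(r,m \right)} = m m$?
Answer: $\frac{3537675}{932} \approx 3795.8$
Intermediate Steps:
$J{\left(r,m \right)} = m^{2}$
$n{\left(Q \right)} = \frac{1}{16 + Q}$ ($n{\left(Q \right)} = \frac{1}{Q + \left(-4\right)^{2}} = \frac{1}{Q + 16} = \frac{1}{16 + Q}$)
$T{\left(Y \right)} = Y \left(62 + 2 Y\right)$ ($T{\left(Y \right)} = \frac{\left(Y + \left(62 + Y\right)\right) \left(Y + Y\right)}{2} = \frac{\left(62 + 2 Y\right) 2 Y}{2} = \frac{2 Y \left(62 + 2 Y\right)}{2} = Y \left(62 + 2 Y\right)$)
$\frac{15723}{T{\left(n{\left(-1 \right)} \right)}} = \frac{15723}{2 \frac{1}{16 - 1} \left(31 + \frac{1}{16 - 1}\right)} = \frac{15723}{2 \cdot \frac{1}{15} \left(31 + \frac{1}{15}\right)} = \frac{15723}{2 \cdot \frac{1}{15} \cdot \frac{466}{15}} = \frac{15723}{\frac{932}{225}} = 15723 \cdot \frac{225}{932} = \frac{3537675}{932}$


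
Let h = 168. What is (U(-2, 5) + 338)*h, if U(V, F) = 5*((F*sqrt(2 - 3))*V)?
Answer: 56784 - 8400*I ≈ 56784.0 - 8400.0*I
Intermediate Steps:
U(V, F) = 5*I*F*V (U(V, F) = 5*((F*sqrt(-1))*V) = 5*((F*I)*V) = 5*((I*F)*V) = 5*(I*F*V) = 5*I*F*V)
(U(-2, 5) + 338)*h = (5*I*5*(-2) + 338)*168 = (-50*I + 338)*168 = (338 - 50*I)*168 = 56784 - 8400*I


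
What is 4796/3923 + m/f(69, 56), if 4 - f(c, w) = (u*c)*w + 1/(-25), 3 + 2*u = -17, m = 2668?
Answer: 4895084496/3790014223 ≈ 1.2916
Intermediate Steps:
u = -10 (u = -3/2 + (½)*(-17) = -3/2 - 17/2 = -10)
f(c, w) = 101/25 + 10*c*w (f(c, w) = 4 - ((-10*c)*w + 1/(-25)) = 4 - (-10*c*w - 1/25) = 4 - (-1/25 - 10*c*w) = 4 + (1/25 + 10*c*w) = 101/25 + 10*c*w)
4796/3923 + m/f(69, 56) = 4796/3923 + 2668/(101/25 + 10*69*56) = 4796*(1/3923) + 2668/(101/25 + 38640) = 4796/3923 + 2668/(966101/25) = 4796/3923 + 2668*(25/966101) = 4796/3923 + 66700/966101 = 4895084496/3790014223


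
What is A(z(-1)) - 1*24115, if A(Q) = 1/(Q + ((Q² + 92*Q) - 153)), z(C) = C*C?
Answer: -1422786/59 ≈ -24115.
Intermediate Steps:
z(C) = C²
A(Q) = 1/(-153 + Q² + 93*Q) (A(Q) = 1/(Q + (-153 + Q² + 92*Q)) = 1/(-153 + Q² + 93*Q))
A(z(-1)) - 1*24115 = 1/(-153 + ((-1)²)² + 93*(-1)²) - 1*24115 = 1/(-153 + 1² + 93*1) - 24115 = 1/(-153 + 1 + 93) - 24115 = 1/(-59) - 24115 = -1/59 - 24115 = -1422786/59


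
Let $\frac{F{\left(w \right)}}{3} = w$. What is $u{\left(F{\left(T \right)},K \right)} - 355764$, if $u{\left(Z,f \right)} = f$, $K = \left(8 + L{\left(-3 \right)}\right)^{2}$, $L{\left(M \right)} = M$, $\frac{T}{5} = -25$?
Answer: $-355739$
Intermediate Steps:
$T = -125$ ($T = 5 \left(-25\right) = -125$)
$F{\left(w \right)} = 3 w$
$K = 25$ ($K = \left(8 - 3\right)^{2} = 5^{2} = 25$)
$u{\left(F{\left(T \right)},K \right)} - 355764 = 25 - 355764 = -355739$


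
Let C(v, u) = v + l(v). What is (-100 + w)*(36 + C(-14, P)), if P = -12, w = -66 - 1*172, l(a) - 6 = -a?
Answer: -14196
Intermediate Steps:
l(a) = 6 - a
w = -238 (w = -66 - 172 = -238)
C(v, u) = 6 (C(v, u) = v + (6 - v) = 6)
(-100 + w)*(36 + C(-14, P)) = (-100 - 238)*(36 + 6) = -338*42 = -14196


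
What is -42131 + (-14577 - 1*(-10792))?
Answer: -45916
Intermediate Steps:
-42131 + (-14577 - 1*(-10792)) = -42131 + (-14577 + 10792) = -42131 - 3785 = -45916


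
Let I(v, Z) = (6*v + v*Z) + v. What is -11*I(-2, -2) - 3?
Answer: 107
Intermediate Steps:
I(v, Z) = 7*v + Z*v (I(v, Z) = (6*v + Z*v) + v = 7*v + Z*v)
-11*I(-2, -2) - 3 = -(-22)*(7 - 2) - 3 = -(-22)*5 - 3 = -11*(-10) - 3 = 110 - 3 = 107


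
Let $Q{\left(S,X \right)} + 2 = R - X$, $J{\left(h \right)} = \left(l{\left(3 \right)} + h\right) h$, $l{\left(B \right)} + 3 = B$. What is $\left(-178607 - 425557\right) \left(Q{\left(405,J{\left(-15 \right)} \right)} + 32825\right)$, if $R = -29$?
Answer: $-19677017316$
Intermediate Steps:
$l{\left(B \right)} = -3 + B$
$J{\left(h \right)} = h^{2}$ ($J{\left(h \right)} = \left(\left(-3 + 3\right) + h\right) h = \left(0 + h\right) h = h h = h^{2}$)
$Q{\left(S,X \right)} = -31 - X$ ($Q{\left(S,X \right)} = -2 - \left(29 + X\right) = -31 - X$)
$\left(-178607 - 425557\right) \left(Q{\left(405,J{\left(-15 \right)} \right)} + 32825\right) = \left(-178607 - 425557\right) \left(\left(-31 - \left(-15\right)^{2}\right) + 32825\right) = - 604164 \left(\left(-31 - 225\right) + 32825\right) = - 604164 \left(-256 + 32825\right) = \left(-604164\right) 32569 = -19677017316$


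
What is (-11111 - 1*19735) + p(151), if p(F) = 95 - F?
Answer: -30902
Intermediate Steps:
(-11111 - 1*19735) + p(151) = (-11111 - 1*19735) + (95 - 1*151) = (-11111 - 19735) + (95 - 151) = -30846 - 56 = -30902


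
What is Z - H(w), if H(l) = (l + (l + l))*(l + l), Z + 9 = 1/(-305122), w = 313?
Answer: -179357729407/305122 ≈ -5.8782e+5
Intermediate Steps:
Z = -2746099/305122 (Z = -9 + 1/(-305122) = -9 - 1/305122 = -2746099/305122 ≈ -9.0000)
H(l) = 6*l² (H(l) = (l + 2*l)*(2*l) = (3*l)*(2*l) = 6*l²)
Z - H(w) = -2746099/305122 - 6*313² = -2746099/305122 - 6*97969 = -2746099/305122 - 1*587814 = -2746099/305122 - 587814 = -179357729407/305122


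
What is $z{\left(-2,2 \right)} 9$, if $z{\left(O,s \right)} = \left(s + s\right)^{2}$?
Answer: $144$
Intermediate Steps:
$z{\left(O,s \right)} = 4 s^{2}$ ($z{\left(O,s \right)} = \left(2 s\right)^{2} = 4 s^{2}$)
$z{\left(-2,2 \right)} 9 = 4 \cdot 2^{2} \cdot 9 = 4 \cdot 4 \cdot 9 = 16 \cdot 9 = 144$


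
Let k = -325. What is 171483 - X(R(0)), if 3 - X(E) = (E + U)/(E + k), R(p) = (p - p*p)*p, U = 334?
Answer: 55730666/325 ≈ 1.7148e+5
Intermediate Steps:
R(p) = p*(p - p²) (R(p) = (p - p²)*p = p*(p - p²))
X(E) = 3 - (334 + E)/(-325 + E) (X(E) = 3 - (E + 334)/(E - 325) = 3 - (334 + E)/(-325 + E))
171483 - X(R(0)) = 171483 - (-1309 + 2*(0²*(1 - 1*0)))/(-325 + 0²*(1 - 1*0)) = 171483 - (-1309 + 2*(0*(1 + 0)))/(-325 + 0*(1 + 0)) = 171483 - (-1309 + 2*(0*1))/(-325 + 0*1) = 171483 - (-1309 + 2*0)/(-325 + 0) = 171483 - (-1309 + 0)/(-325) = 171483 - (-1)*(-1309)/325 = 171483 - 1*1309/325 = 171483 - 1309/325 = 55730666/325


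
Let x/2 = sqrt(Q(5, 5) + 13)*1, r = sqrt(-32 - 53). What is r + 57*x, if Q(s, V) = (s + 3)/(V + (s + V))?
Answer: 38*sqrt(3045)/5 + I*sqrt(85) ≈ 419.38 + 9.2195*I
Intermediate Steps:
Q(s, V) = (3 + s)/(s + 2*V) (Q(s, V) = (3 + s)/(V + (V + s)) = (3 + s)/(s + 2*V))
r = I*sqrt(85) (r = sqrt(-85) = I*sqrt(85) ≈ 9.2195*I)
x = 2*sqrt(3045)/15 (x = 2*(sqrt((3 + 5)/(5 + 2*5) + 13)*1) = 2*(sqrt(8/(5 + 10) + 13)*1) = 2*(sqrt(8/15 + 13)*1) = 2*(sqrt(203/15)*1) = 2*((sqrt(3045)/15)*1) = 2*(sqrt(3045)/15) = 2*sqrt(3045)/15 ≈ 7.3575)
r + 57*x = I*sqrt(85) + 57*(2*sqrt(3045)/15) = I*sqrt(85) + 38*sqrt(3045)/5 = 38*sqrt(3045)/5 + I*sqrt(85)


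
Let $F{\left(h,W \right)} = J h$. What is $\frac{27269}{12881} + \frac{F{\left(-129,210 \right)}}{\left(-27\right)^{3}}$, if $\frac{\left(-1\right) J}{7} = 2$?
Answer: $\frac{15559777}{7682931} \approx 2.0252$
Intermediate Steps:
$J = -14$ ($J = \left(-7\right) 2 = -14$)
$F{\left(h,W \right)} = - 14 h$
$\frac{27269}{12881} + \frac{F{\left(-129,210 \right)}}{\left(-27\right)^{3}} = \frac{27269}{12881} + \frac{\left(-14\right) \left(-129\right)}{\left(-27\right)^{3}} = 27269 \cdot \frac{1}{12881} + \frac{1806}{-19683} = \frac{2479}{1171} + 1806 \left(- \frac{1}{19683}\right) = \frac{2479}{1171} - \frac{602}{6561} = \frac{15559777}{7682931}$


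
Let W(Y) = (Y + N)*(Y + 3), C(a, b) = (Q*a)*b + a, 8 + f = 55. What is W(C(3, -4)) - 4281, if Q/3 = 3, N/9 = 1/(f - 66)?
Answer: 123069/19 ≈ 6477.3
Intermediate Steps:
f = 47 (f = -8 + 55 = 47)
N = -9/19 (N = 9/(47 - 66) = 9/(-19) = 9*(-1/19) = -9/19 ≈ -0.47368)
Q = 9 (Q = 3*3 = 9)
C(a, b) = a + 9*a*b (C(a, b) = (9*a)*b + a = 9*a*b + a = a + 9*a*b)
W(Y) = (3 + Y)*(-9/19 + Y) (W(Y) = (Y - 9/19)*(Y + 3) = (-9/19 + Y)*(3 + Y) = (3 + Y)*(-9/19 + Y))
W(C(3, -4)) - 4281 = (-27/19 + (3*(1 + 9*(-4)))**2 + 48*(3*(1 + 9*(-4)))/19) - 4281 = (-27/19 + (3*(1 - 36))**2 + 48*(3*(1 - 36))/19) - 4281 = (-27/19 + (3*(-35))**2 + 48*(3*(-35))/19) - 4281 = (-27/19 + (-105)**2 + (48/19)*(-105)) - 4281 = (-27/19 + 11025 - 5040/19) - 4281 = 204408/19 - 4281 = 123069/19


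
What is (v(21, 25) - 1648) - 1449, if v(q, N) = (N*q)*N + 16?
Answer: 10044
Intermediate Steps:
v(q, N) = 16 + q*N² (v(q, N) = q*N² + 16 = 16 + q*N²)
(v(21, 25) - 1648) - 1449 = ((16 + 21*25²) - 1648) - 1449 = ((16 + 21*625) - 1648) - 1449 = ((16 + 13125) - 1648) - 1449 = (13141 - 1648) - 1449 = 11493 - 1449 = 10044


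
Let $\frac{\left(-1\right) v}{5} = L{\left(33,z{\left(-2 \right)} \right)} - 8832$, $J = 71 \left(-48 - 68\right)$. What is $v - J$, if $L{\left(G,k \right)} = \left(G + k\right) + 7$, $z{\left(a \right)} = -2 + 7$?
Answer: $52171$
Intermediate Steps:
$z{\left(a \right)} = 5$
$L{\left(G,k \right)} = 7 + G + k$
$J = -8236$ ($J = 71 \left(-116\right) = -8236$)
$v = 43935$ ($v = - 5 \left(\left(7 + 33 + 5\right) - 8832\right) = - 5 \left(45 - 8832\right) = \left(-5\right) \left(-8787\right) = 43935$)
$v - J = 43935 - -8236 = 43935 + 8236 = 52171$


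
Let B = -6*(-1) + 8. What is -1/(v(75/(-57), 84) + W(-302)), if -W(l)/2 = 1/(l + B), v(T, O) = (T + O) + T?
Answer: -2736/222643 ≈ -0.012289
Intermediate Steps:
B = 14 (B = 6 + 8 = 14)
v(T, O) = O + 2*T (v(T, O) = (O + T) + T = O + 2*T)
W(l) = -2/(14 + l) (W(l) = -2/(l + 14) = -2/(14 + l))
-1/(v(75/(-57), 84) + W(-302)) = -1/((84 + 2*(75/(-57))) - 2/(14 - 302)) = -1/((84 + 2*(75*(-1/57))) - 2/(-288)) = -1/((84 + 2*(-25/19)) - 2*(-1/288)) = -1/((84 - 50/19) + 1/144) = -1/(1546/19 + 1/144) = -1/222643/2736 = -1*2736/222643 = -2736/222643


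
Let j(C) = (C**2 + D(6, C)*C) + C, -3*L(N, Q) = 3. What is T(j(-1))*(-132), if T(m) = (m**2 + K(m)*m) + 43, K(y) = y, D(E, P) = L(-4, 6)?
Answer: -5940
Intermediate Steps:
L(N, Q) = -1 (L(N, Q) = -1/3*3 = -1)
D(E, P) = -1
j(C) = C**2 (j(C) = (C**2 - C) + C = C**2)
T(m) = 43 + 2*m**2 (T(m) = (m**2 + m*m) + 43 = (m**2 + m**2) + 43 = 2*m**2 + 43 = 43 + 2*m**2)
T(j(-1))*(-132) = (43 + 2*((-1)**2)**2)*(-132) = (43 + 2*1**2)*(-132) = (43 + 2*1)*(-132) = (43 + 2)*(-132) = 45*(-132) = -5940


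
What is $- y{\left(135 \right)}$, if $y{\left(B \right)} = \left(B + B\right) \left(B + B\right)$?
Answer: $-72900$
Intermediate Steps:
$y{\left(B \right)} = 4 B^{2}$ ($y{\left(B \right)} = 2 B 2 B = 4 B^{2}$)
$- y{\left(135 \right)} = - 4 \cdot 135^{2} = - 4 \cdot 18225 = \left(-1\right) 72900 = -72900$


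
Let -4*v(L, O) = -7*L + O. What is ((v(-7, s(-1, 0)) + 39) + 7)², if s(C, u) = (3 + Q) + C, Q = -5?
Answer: 4761/4 ≈ 1190.3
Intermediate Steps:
s(C, u) = -2 + C (s(C, u) = (3 - 5) + C = -2 + C)
v(L, O) = -O/4 + 7*L/4 (v(L, O) = -(-7*L + O)/4 = -(O - 7*L)/4 = -O/4 + 7*L/4)
((v(-7, s(-1, 0)) + 39) + 7)² = (((-(-2 - 1)/4 + (7/4)*(-7)) + 39) + 7)² = (((-¼*(-3) - 49/4) + 39) + 7)² = (((¾ - 49/4) + 39) + 7)² = ((-23/2 + 39) + 7)² = (55/2 + 7)² = (69/2)² = 4761/4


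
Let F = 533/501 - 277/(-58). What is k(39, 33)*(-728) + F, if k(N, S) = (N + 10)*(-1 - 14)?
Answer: 15548524331/29058 ≈ 5.3509e+5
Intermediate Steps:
k(N, S) = -150 - 15*N (k(N, S) = (10 + N)*(-15) = -150 - 15*N)
F = 169691/29058 (F = 533*(1/501) - 277*(-1/58) = 533/501 + 277/58 = 169691/29058 ≈ 5.8397)
k(39, 33)*(-728) + F = (-150 - 15*39)*(-728) + 169691/29058 = (-150 - 585)*(-728) + 169691/29058 = -735*(-728) + 169691/29058 = 535080 + 169691/29058 = 15548524331/29058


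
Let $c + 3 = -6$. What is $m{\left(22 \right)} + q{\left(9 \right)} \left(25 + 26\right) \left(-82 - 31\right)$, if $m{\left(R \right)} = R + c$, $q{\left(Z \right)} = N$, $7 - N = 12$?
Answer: $28828$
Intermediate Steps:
$c = -9$ ($c = -3 - 6 = -9$)
$N = -5$ ($N = 7 - 12 = -5$)
$q{\left(Z \right)} = -5$
$m{\left(R \right)} = -9 + R$ ($m{\left(R \right)} = R - 9 = -9 + R$)
$m{\left(22 \right)} + q{\left(9 \right)} \left(25 + 26\right) \left(-82 - 31\right) = \left(-9 + 22\right) - 5 \left(25 + 26\right) \left(-82 - 31\right) = 13 - 5 \cdot 51 \left(-113\right) = 13 - -28815 = 13 + 28815 = 28828$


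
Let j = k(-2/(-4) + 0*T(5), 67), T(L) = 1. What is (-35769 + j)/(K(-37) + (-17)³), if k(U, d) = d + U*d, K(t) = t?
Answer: 23779/3300 ≈ 7.2058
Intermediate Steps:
j = 201/2 (j = 67*(1 + (-2/(-4) + 0*1)) = 67*(1 + (-2*(-¼) + 0)) = 67*(1 + (½ + 0)) = 67*(1 + ½) = 67*(3/2) = 201/2 ≈ 100.50)
(-35769 + j)/(K(-37) + (-17)³) = (-35769 + 201/2)/(-37 + (-17)³) = -71337/(2*(-37 - 4913)) = -71337/2/(-4950) = -71337/2*(-1/4950) = 23779/3300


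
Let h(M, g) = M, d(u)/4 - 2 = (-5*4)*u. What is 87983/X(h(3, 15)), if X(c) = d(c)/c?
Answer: -263949/232 ≈ -1137.7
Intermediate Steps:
d(u) = 8 - 80*u (d(u) = 8 + 4*((-5*4)*u) = 8 + 4*(-20*u) = 8 - 80*u)
X(c) = (8 - 80*c)/c
87983/X(h(3, 15)) = 87983/(-80 + 8/3) = 87983/(-232/3) = 87983*(-3/232) = -263949/232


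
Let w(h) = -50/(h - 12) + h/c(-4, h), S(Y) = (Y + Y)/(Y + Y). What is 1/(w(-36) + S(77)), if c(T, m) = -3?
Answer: 24/337 ≈ 0.071217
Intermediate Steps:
S(Y) = 1 (S(Y) = (2*Y)/((2*Y)) = (2*Y)*(1/(2*Y)) = 1)
w(h) = -50/(-12 + h) - h/3 (w(h) = -50/(h - 12) + h/(-3) = -50/(-12 + h) + h*(-⅓) = -50/(-12 + h) - h/3)
1/(w(-36) + S(77)) = 1/((-150 - 1*(-36)² + 12*(-36))/(3*(-12 - 36)) + 1) = 1/((⅓)*(-150 - 1*1296 - 432)/(-48) + 1) = 1/((⅓)*(-1/48)*(-150 - 1296 - 432) + 1) = 1/((⅓)*(-1/48)*(-1878) + 1) = 1/(313/24 + 1) = 1/(337/24) = 24/337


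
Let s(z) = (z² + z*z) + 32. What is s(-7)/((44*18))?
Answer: 65/396 ≈ 0.16414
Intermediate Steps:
s(z) = 32 + 2*z² (s(z) = (z² + z²) + 32 = 2*z² + 32 = 32 + 2*z²)
s(-7)/((44*18)) = (32 + 2*(-7)²)/((44*18)) = (32 + 2*49)/792 = (32 + 98)*(1/792) = 130*(1/792) = 65/396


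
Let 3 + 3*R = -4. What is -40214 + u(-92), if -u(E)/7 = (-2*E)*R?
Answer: -111626/3 ≈ -37209.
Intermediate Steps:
R = -7/3 (R = -1 + (1/3)*(-4) = -1 - 4/3 = -7/3 ≈ -2.3333)
u(E) = -98*E/3 (u(E) = -7*(-2*E)*(-7)/3 = -98*E/3)
-40214 + u(-92) = -40214 - 98/3*(-92) = -40214 + 9016/3 = -111626/3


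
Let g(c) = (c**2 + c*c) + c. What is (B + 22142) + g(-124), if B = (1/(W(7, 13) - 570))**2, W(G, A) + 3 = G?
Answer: 16905186121/320356 ≈ 52770.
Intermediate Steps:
W(G, A) = -3 + G
g(c) = c + 2*c**2 (g(c) = (c**2 + c**2) + c = 2*c**2 + c = c + 2*c**2)
B = 1/320356 (B = (1/((-3 + 7) - 570))**2 = (1/(4 - 570))**2 = (1/(-566))**2 = (-1/566)**2 = 1/320356 ≈ 3.1215e-6)
(B + 22142) + g(-124) = (1/320356 + 22142) - 124*(1 + 2*(-124)) = 7093322553/320356 - 124*(1 - 248) = 7093322553/320356 - 124*(-247) = 7093322553/320356 + 30628 = 16905186121/320356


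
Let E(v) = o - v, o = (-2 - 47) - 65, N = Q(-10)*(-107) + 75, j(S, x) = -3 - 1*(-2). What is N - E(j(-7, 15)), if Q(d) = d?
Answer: 1258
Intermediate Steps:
j(S, x) = -1 (j(S, x) = -3 + 2 = -1)
N = 1145 (N = -10*(-107) + 75 = 1070 + 75 = 1145)
o = -114 (o = -49 - 65 = -114)
E(v) = -114 - v
N - E(j(-7, 15)) = 1145 - (-114 - 1*(-1)) = 1145 - (-114 + 1) = 1145 - 1*(-113) = 1145 + 113 = 1258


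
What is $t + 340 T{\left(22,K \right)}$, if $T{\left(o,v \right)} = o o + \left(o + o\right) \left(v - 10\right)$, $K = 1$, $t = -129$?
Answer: $29791$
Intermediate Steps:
$T{\left(o,v \right)} = o^{2} + 2 o \left(-10 + v\right)$
$t + 340 T{\left(22,K \right)} = -129 + 340 \cdot 22 \left(-20 + 22 + 2 \cdot 1\right) = -129 + 340 \cdot 22 \left(-20 + 22 + 2\right) = -129 + 340 \cdot 22 \cdot 4 = -129 + 340 \cdot 88 = -129 + 29920 = 29791$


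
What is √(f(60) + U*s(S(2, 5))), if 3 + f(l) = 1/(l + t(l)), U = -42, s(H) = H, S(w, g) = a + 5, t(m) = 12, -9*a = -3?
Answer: I*√32686/12 ≈ 15.066*I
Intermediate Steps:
a = ⅓ (a = -⅑*(-3) = ⅓ ≈ 0.33333)
S(w, g) = 16/3 (S(w, g) = ⅓ + 5 = 16/3)
f(l) = -3 + 1/(12 + l) (f(l) = -3 + 1/(l + 12) = -3 + 1/(12 + l))
√(f(60) + U*s(S(2, 5))) = √((-35 - 3*60)/(12 + 60) - 42*16/3) = √((-35 - 180)/72 - 224) = √((1/72)*(-215) - 224) = √(-215/72 - 224) = √(-16343/72) = I*√32686/12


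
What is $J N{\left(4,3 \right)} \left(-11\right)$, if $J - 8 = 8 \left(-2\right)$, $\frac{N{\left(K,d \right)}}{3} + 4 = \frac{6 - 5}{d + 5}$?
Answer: $-1023$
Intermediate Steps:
$N{\left(K,d \right)} = -12 + \frac{3}{5 + d}$ ($N{\left(K,d \right)} = -12 + 3 \frac{6 - 5}{d + 5} = -12 + 3 \cdot 1 \frac{1}{5 + d} = -12 + \frac{3}{5 + d}$)
$J = -8$ ($J = 8 + 8 \left(-2\right) = 8 - 16 = -8$)
$J N{\left(4,3 \right)} \left(-11\right) = - 8 \frac{3 \left(-19 - 12\right)}{5 + 3} \left(-11\right) = - 8 \frac{3 \left(-19 - 12\right)}{8} \left(-11\right) = - 8 \cdot 3 \cdot \frac{1}{8} \left(-31\right) \left(-11\right) = - 8 \left(\left(- \frac{93}{8}\right) \left(-11\right)\right) = \left(-8\right) \frac{1023}{8} = -1023$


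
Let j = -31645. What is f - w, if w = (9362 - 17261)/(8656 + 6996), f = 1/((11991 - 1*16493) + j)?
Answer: 285509501/565772844 ≈ 0.50464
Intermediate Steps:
f = -1/36147 (f = 1/((11991 - 1*16493) - 31645) = 1/((11991 - 16493) - 31645) = 1/(-4502 - 31645) = 1/(-36147) = -1/36147 ≈ -2.7665e-5)
w = -7899/15652 ≈ -0.50466
f - w = -1/36147 - 1*(-7899/15652) = -1/36147 + 7899/15652 = 285509501/565772844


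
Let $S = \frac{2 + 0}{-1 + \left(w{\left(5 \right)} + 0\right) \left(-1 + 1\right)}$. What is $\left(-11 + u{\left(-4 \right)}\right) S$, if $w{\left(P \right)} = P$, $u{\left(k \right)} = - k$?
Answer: $14$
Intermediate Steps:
$S = -2$ ($S = \frac{2 + 0}{-1 + \left(5 + 0\right) \left(-1 + 1\right)} = \frac{2}{-1 + 5 \cdot 0} = \frac{2}{-1 + 0} = \frac{2}{-1} = 2 \left(-1\right) = -2$)
$\left(-11 + u{\left(-4 \right)}\right) S = \left(-11 - -4\right) \left(-2\right) = \left(-11 + 4\right) \left(-2\right) = \left(-7\right) \left(-2\right) = 14$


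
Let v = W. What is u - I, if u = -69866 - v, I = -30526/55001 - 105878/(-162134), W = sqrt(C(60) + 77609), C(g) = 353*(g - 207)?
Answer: -311516587083719/4458766067 - sqrt(25718) ≈ -70027.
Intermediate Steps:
C(g) = -73071 + 353*g (C(g) = 353*(-207 + g) = -73071 + 353*g)
W = sqrt(25718) (W = sqrt((-73071 + 353*60) + 77609) = sqrt((-73071 + 21180) + 77609) = sqrt(-51891 + 77609) = sqrt(25718) ≈ 160.37)
v = sqrt(25718) ≈ 160.37
I = 437046697/4458766067 (I = -30526*1/55001 - 105878*(-1/162134) = -30526/55001 + 52939/81067 = 437046697/4458766067 ≈ 0.098020)
u = -69866 - sqrt(25718) ≈ -70026.
u - I = (-69866 - sqrt(25718)) - 1*437046697/4458766067 = (-69866 - sqrt(25718)) - 437046697/4458766067 = -311516587083719/4458766067 - sqrt(25718)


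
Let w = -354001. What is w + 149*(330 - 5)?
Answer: -305576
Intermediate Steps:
w + 149*(330 - 5) = -354001 + 149*(330 - 5) = -354001 + 149*325 = -354001 + 48425 = -305576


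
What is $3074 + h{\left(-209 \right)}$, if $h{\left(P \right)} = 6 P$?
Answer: $1820$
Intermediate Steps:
$3074 + h{\left(-209 \right)} = 3074 + 6 \left(-209\right) = 3074 - 1254 = 1820$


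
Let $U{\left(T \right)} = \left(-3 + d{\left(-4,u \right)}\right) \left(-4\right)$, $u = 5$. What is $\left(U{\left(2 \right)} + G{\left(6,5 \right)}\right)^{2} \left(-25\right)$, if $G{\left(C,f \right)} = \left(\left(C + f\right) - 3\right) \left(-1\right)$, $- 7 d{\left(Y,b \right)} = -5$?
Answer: $- \frac{1600}{49} \approx -32.653$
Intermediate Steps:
$d{\left(Y,b \right)} = \frac{5}{7}$ ($d{\left(Y,b \right)} = \left(- \frac{1}{7}\right) \left(-5\right) = \frac{5}{7}$)
$U{\left(T \right)} = \frac{64}{7}$ ($U{\left(T \right)} = \left(-3 + \frac{5}{7}\right) \left(-4\right) = \left(- \frac{16}{7}\right) \left(-4\right) = \frac{64}{7}$)
$G{\left(C,f \right)} = 3 - C - f$ ($G{\left(C,f \right)} = \left(-3 + C + f\right) \left(-1\right) = 3 - C - f$)
$\left(U{\left(2 \right)} + G{\left(6,5 \right)}\right)^{2} \left(-25\right) = \left(\frac{64}{7} - 8\right)^{2} \left(-25\right) = \left(\frac{8}{7}\right)^{2} \left(-25\right) = \frac{64}{49} \left(-25\right) = - \frac{1600}{49}$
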